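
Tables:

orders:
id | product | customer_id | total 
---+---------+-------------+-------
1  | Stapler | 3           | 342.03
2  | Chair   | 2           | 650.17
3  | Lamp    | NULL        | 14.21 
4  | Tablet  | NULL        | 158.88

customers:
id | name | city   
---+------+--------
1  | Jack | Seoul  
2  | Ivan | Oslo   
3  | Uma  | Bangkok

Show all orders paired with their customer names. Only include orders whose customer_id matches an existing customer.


INNER JOIN keeps only orders rows whose customer_id matches an id in customers. Walk through each order:
  - order 1 (Stapler): customer_id=3 -> matches Uma
  - order 2 (Chair): customer_id=2 -> matches Ivan
  - order 3 (Lamp): customer_id=NULL, no match -> dropped
  - order 4 (Tablet): customer_id=NULL, no match -> dropped
So 2 of 4 rows are dropped.

SQL:
SELECT a.product, b.name AS customer
FROM orders a
INNER JOIN customers b ON a.customer_id = b.id

Result:
product | customer
--------+---------
Stapler | Uma     
Chair   | Ivan    


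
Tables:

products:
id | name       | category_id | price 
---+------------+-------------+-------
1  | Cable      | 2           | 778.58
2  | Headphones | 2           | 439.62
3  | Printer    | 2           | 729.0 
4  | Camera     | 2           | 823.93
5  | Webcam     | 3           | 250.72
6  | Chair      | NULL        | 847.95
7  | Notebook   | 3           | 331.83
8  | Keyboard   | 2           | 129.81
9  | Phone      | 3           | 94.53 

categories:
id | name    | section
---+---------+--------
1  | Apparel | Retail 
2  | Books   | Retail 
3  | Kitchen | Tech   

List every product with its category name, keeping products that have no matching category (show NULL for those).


LEFT JOIN keeps every row from products (the left table); where category_id has no match in categories, the category columns become NULL. Walk through each product:
  - product 1 (Cable): category_id=2 -> matches Books
  - product 2 (Headphones): category_id=2 -> matches Books
  - product 3 (Printer): category_id=2 -> matches Books
  - product 4 (Camera): category_id=2 -> matches Books
  - product 5 (Webcam): category_id=3 -> matches Kitchen
  - product 6 (Chair): category_id=NULL, no match -> kept with NULL
  - product 7 (Notebook): category_id=3 -> matches Kitchen
  - product 8 (Keyboard): category_id=2 -> matches Books
  - product 9 (Phone): category_id=3 -> matches Kitchen
All 9 rows appear; 1 has NULL category.

SQL:
SELECT a.name, b.name AS category
FROM products a
LEFT JOIN categories b ON a.category_id = b.id

Result:
name       | category
-----------+---------
Cable      | Books   
Headphones | Books   
Printer    | Books   
Camera     | Books   
Webcam     | Kitchen 
Chair      | NULL    
Notebook   | Kitchen 
Keyboard   | Books   
Phone      | Kitchen 


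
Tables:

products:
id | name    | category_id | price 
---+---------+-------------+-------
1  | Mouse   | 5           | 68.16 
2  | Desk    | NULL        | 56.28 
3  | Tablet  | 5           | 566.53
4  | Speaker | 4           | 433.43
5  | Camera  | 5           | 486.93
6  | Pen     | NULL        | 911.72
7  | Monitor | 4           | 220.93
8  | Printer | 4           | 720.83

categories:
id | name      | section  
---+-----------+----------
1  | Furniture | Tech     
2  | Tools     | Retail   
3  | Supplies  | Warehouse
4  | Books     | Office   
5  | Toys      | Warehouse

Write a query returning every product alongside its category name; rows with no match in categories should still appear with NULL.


LEFT JOIN keeps every row from products (the left table); where category_id has no match in categories, the category columns become NULL. Walk through each product:
  - product 1 (Mouse): category_id=5 -> matches Toys
  - product 2 (Desk): category_id=NULL, no match -> kept with NULL
  - product 3 (Tablet): category_id=5 -> matches Toys
  - product 4 (Speaker): category_id=4 -> matches Books
  - product 5 (Camera): category_id=5 -> matches Toys
  - product 6 (Pen): category_id=NULL, no match -> kept with NULL
  - product 7 (Monitor): category_id=4 -> matches Books
  - product 8 (Printer): category_id=4 -> matches Books
All 8 rows appear; 2 have NULL category.

SQL:
SELECT a.name, b.name AS category
FROM products a
LEFT JOIN categories b ON a.category_id = b.id

Result:
name    | category
--------+---------
Mouse   | Toys    
Desk    | NULL    
Tablet  | Toys    
Speaker | Books   
Camera  | Toys    
Pen     | NULL    
Monitor | Books   
Printer | Books   


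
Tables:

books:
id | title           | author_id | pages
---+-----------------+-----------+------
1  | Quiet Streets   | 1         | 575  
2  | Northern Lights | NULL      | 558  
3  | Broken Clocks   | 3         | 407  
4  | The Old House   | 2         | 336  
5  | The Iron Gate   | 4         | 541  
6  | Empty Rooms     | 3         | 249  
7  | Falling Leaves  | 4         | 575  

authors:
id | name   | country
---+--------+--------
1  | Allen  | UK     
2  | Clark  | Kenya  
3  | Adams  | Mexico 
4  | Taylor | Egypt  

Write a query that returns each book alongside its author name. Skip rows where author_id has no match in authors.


INNER JOIN keeps only books rows whose author_id matches an id in authors. Walk through each book:
  - book 1 (Quiet Streets): author_id=1 -> matches Allen
  - book 2 (Northern Lights): author_id=NULL, no match -> dropped
  - book 3 (Broken Clocks): author_id=3 -> matches Adams
  - book 4 (The Old House): author_id=2 -> matches Clark
  - book 5 (The Iron Gate): author_id=4 -> matches Taylor
  - book 6 (Empty Rooms): author_id=3 -> matches Adams
  - book 7 (Falling Leaves): author_id=4 -> matches Taylor
So 1 of 7 rows is dropped.

SQL:
SELECT a.title, b.name AS author
FROM books a
INNER JOIN authors b ON a.author_id = b.id

Result:
title          | author
---------------+-------
Quiet Streets  | Allen 
Broken Clocks  | Adams 
The Old House  | Clark 
The Iron Gate  | Taylor
Empty Rooms    | Adams 
Falling Leaves | Taylor


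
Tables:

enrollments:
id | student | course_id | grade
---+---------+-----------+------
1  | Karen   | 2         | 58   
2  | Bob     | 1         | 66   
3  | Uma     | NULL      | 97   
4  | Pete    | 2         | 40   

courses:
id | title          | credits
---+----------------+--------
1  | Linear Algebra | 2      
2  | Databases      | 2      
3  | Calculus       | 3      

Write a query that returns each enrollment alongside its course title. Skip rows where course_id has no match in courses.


INNER JOIN keeps only enrollments rows whose course_id matches an id in courses. Walk through each enrollment:
  - enrollment 1 (Karen): course_id=2 -> matches Databases
  - enrollment 2 (Bob): course_id=1 -> matches Linear Algebra
  - enrollment 3 (Uma): course_id=NULL, no match -> dropped
  - enrollment 4 (Pete): course_id=2 -> matches Databases
So 1 of 4 rows is dropped.

SQL:
SELECT a.student, b.title AS course
FROM enrollments a
INNER JOIN courses b ON a.course_id = b.id

Result:
student | course        
--------+---------------
Karen   | Databases     
Bob     | Linear Algebra
Pete    | Databases     


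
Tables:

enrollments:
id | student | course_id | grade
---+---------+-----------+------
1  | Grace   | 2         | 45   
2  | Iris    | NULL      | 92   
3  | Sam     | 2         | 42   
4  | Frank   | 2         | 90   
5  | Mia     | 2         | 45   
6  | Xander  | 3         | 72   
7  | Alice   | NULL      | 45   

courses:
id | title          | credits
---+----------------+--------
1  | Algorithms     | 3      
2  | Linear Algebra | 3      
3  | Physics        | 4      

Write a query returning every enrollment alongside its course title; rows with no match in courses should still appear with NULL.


LEFT JOIN keeps every row from enrollments (the left table); where course_id has no match in courses, the course columns become NULL. Walk through each enrollment:
  - enrollment 1 (Grace): course_id=2 -> matches Linear Algebra
  - enrollment 2 (Iris): course_id=NULL, no match -> kept with NULL
  - enrollment 3 (Sam): course_id=2 -> matches Linear Algebra
  - enrollment 4 (Frank): course_id=2 -> matches Linear Algebra
  - enrollment 5 (Mia): course_id=2 -> matches Linear Algebra
  - enrollment 6 (Xander): course_id=3 -> matches Physics
  - enrollment 7 (Alice): course_id=NULL, no match -> kept with NULL
All 7 rows appear; 2 have NULL course.

SQL:
SELECT a.student, b.title AS course
FROM enrollments a
LEFT JOIN courses b ON a.course_id = b.id

Result:
student | course        
--------+---------------
Grace   | Linear Algebra
Iris    | NULL          
Sam     | Linear Algebra
Frank   | Linear Algebra
Mia     | Linear Algebra
Xander  | Physics       
Alice   | NULL          


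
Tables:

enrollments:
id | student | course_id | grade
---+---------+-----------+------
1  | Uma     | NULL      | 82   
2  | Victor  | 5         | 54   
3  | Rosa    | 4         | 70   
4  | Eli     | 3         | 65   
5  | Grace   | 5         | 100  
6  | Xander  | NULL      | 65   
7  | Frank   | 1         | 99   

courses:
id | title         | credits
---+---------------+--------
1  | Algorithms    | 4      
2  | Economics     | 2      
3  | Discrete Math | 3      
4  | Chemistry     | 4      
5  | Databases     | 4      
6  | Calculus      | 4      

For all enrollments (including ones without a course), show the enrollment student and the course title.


LEFT JOIN keeps every row from enrollments (the left table); where course_id has no match in courses, the course columns become NULL. Walk through each enrollment:
  - enrollment 1 (Uma): course_id=NULL, no match -> kept with NULL
  - enrollment 2 (Victor): course_id=5 -> matches Databases
  - enrollment 3 (Rosa): course_id=4 -> matches Chemistry
  - enrollment 4 (Eli): course_id=3 -> matches Discrete Math
  - enrollment 5 (Grace): course_id=5 -> matches Databases
  - enrollment 6 (Xander): course_id=NULL, no match -> kept with NULL
  - enrollment 7 (Frank): course_id=1 -> matches Algorithms
All 7 rows appear; 2 have NULL course.

SQL:
SELECT a.student, b.title AS course
FROM enrollments a
LEFT JOIN courses b ON a.course_id = b.id

Result:
student | course       
--------+--------------
Uma     | NULL         
Victor  | Databases    
Rosa    | Chemistry    
Eli     | Discrete Math
Grace   | Databases    
Xander  | NULL         
Frank   | Algorithms   


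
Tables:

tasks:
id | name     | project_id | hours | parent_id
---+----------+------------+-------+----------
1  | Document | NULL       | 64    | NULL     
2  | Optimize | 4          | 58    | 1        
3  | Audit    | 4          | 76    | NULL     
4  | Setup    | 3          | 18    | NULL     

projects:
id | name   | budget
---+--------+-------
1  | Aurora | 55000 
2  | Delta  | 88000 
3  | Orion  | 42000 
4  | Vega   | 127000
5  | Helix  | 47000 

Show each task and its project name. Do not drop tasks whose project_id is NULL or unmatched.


LEFT JOIN keeps every row from tasks (the left table); where project_id has no match in projects, the project columns become NULL. Walk through each task:
  - task 1 (Document): project_id=NULL, no match -> kept with NULL
  - task 2 (Optimize): project_id=4 -> matches Vega
  - task 3 (Audit): project_id=4 -> matches Vega
  - task 4 (Setup): project_id=3 -> matches Orion
All 4 rows appear; 1 has NULL project.

SQL:
SELECT a.name, b.name AS project
FROM tasks a
LEFT JOIN projects b ON a.project_id = b.id

Result:
name     | project
---------+--------
Document | NULL   
Optimize | Vega   
Audit    | Vega   
Setup    | Orion  


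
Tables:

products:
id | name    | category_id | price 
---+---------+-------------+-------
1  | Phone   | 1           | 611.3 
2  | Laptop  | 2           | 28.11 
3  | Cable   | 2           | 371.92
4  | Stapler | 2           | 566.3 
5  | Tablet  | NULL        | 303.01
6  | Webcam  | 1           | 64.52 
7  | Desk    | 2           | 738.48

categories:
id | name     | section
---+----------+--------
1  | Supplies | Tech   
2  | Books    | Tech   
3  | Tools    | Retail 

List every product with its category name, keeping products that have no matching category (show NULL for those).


LEFT JOIN keeps every row from products (the left table); where category_id has no match in categories, the category columns become NULL. Walk through each product:
  - product 1 (Phone): category_id=1 -> matches Supplies
  - product 2 (Laptop): category_id=2 -> matches Books
  - product 3 (Cable): category_id=2 -> matches Books
  - product 4 (Stapler): category_id=2 -> matches Books
  - product 5 (Tablet): category_id=NULL, no match -> kept with NULL
  - product 6 (Webcam): category_id=1 -> matches Supplies
  - product 7 (Desk): category_id=2 -> matches Books
All 7 rows appear; 1 has NULL category.

SQL:
SELECT a.name, b.name AS category
FROM products a
LEFT JOIN categories b ON a.category_id = b.id

Result:
name    | category
--------+---------
Phone   | Supplies
Laptop  | Books   
Cable   | Books   
Stapler | Books   
Tablet  | NULL    
Webcam  | Supplies
Desk    | Books   


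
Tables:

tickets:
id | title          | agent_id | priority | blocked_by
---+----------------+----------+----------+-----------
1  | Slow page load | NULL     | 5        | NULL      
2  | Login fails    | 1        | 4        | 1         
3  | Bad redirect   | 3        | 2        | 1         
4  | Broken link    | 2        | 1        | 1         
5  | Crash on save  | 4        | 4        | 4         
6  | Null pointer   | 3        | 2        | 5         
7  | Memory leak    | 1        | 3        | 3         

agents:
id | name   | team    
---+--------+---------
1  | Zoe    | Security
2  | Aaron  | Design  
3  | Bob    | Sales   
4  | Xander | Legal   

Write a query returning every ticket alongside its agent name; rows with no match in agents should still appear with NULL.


LEFT JOIN keeps every row from tickets (the left table); where agent_id has no match in agents, the agent columns become NULL. Walk through each ticket:
  - ticket 1 (Slow page load): agent_id=NULL, no match -> kept with NULL
  - ticket 2 (Login fails): agent_id=1 -> matches Zoe
  - ticket 3 (Bad redirect): agent_id=3 -> matches Bob
  - ticket 4 (Broken link): agent_id=2 -> matches Aaron
  - ticket 5 (Crash on save): agent_id=4 -> matches Xander
  - ticket 6 (Null pointer): agent_id=3 -> matches Bob
  - ticket 7 (Memory leak): agent_id=1 -> matches Zoe
All 7 rows appear; 1 has NULL agent.

SQL:
SELECT a.title, b.name AS agent
FROM tickets a
LEFT JOIN agents b ON a.agent_id = b.id

Result:
title          | agent 
---------------+-------
Slow page load | NULL  
Login fails    | Zoe   
Bad redirect   | Bob   
Broken link    | Aaron 
Crash on save  | Xander
Null pointer   | Bob   
Memory leak    | Zoe   


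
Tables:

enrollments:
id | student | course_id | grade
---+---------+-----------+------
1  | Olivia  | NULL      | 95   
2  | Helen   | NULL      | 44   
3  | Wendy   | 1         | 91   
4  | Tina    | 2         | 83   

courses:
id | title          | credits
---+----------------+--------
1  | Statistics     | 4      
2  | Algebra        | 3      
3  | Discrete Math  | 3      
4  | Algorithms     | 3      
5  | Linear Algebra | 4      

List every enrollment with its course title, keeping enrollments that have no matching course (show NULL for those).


LEFT JOIN keeps every row from enrollments (the left table); where course_id has no match in courses, the course columns become NULL. Walk through each enrollment:
  - enrollment 1 (Olivia): course_id=NULL, no match -> kept with NULL
  - enrollment 2 (Helen): course_id=NULL, no match -> kept with NULL
  - enrollment 3 (Wendy): course_id=1 -> matches Statistics
  - enrollment 4 (Tina): course_id=2 -> matches Algebra
All 4 rows appear; 2 have NULL course.

SQL:
SELECT a.student, b.title AS course
FROM enrollments a
LEFT JOIN courses b ON a.course_id = b.id

Result:
student | course    
--------+-----------
Olivia  | NULL      
Helen   | NULL      
Wendy   | Statistics
Tina    | Algebra   


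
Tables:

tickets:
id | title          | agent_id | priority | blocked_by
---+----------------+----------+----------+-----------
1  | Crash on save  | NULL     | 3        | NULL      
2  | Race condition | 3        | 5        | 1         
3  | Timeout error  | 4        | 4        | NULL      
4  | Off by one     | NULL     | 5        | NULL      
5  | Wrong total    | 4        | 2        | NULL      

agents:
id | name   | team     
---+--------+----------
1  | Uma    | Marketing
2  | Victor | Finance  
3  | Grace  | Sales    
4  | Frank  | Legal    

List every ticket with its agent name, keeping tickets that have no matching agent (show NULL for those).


LEFT JOIN keeps every row from tickets (the left table); where agent_id has no match in agents, the agent columns become NULL. Walk through each ticket:
  - ticket 1 (Crash on save): agent_id=NULL, no match -> kept with NULL
  - ticket 2 (Race condition): agent_id=3 -> matches Grace
  - ticket 3 (Timeout error): agent_id=4 -> matches Frank
  - ticket 4 (Off by one): agent_id=NULL, no match -> kept with NULL
  - ticket 5 (Wrong total): agent_id=4 -> matches Frank
All 5 rows appear; 2 have NULL agent.

SQL:
SELECT a.title, b.name AS agent
FROM tickets a
LEFT JOIN agents b ON a.agent_id = b.id

Result:
title          | agent
---------------+------
Crash on save  | NULL 
Race condition | Grace
Timeout error  | Frank
Off by one     | NULL 
Wrong total    | Frank


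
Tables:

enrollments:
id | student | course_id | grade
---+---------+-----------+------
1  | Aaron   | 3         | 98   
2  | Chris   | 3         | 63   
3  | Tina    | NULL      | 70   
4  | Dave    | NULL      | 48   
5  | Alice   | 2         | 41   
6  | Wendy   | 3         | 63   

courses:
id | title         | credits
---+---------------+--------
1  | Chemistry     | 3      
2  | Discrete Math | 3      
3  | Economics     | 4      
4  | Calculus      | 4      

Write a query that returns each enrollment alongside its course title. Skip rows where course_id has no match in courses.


INNER JOIN keeps only enrollments rows whose course_id matches an id in courses. Walk through each enrollment:
  - enrollment 1 (Aaron): course_id=3 -> matches Economics
  - enrollment 2 (Chris): course_id=3 -> matches Economics
  - enrollment 3 (Tina): course_id=NULL, no match -> dropped
  - enrollment 4 (Dave): course_id=NULL, no match -> dropped
  - enrollment 5 (Alice): course_id=2 -> matches Discrete Math
  - enrollment 6 (Wendy): course_id=3 -> matches Economics
So 2 of 6 rows are dropped.

SQL:
SELECT a.student, b.title AS course
FROM enrollments a
INNER JOIN courses b ON a.course_id = b.id

Result:
student | course       
--------+--------------
Aaron   | Economics    
Chris   | Economics    
Alice   | Discrete Math
Wendy   | Economics    


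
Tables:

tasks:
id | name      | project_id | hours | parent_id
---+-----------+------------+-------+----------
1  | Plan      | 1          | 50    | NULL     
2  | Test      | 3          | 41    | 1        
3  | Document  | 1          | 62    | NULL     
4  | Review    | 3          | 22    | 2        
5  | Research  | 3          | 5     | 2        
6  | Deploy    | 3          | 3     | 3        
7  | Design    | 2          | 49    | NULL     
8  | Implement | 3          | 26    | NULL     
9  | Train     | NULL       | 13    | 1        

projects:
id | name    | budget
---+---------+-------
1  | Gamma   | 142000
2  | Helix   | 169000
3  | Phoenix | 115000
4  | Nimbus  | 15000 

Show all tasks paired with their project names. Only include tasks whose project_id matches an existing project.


INNER JOIN keeps only tasks rows whose project_id matches an id in projects. Walk through each task:
  - task 1 (Plan): project_id=1 -> matches Gamma
  - task 2 (Test): project_id=3 -> matches Phoenix
  - task 3 (Document): project_id=1 -> matches Gamma
  - task 4 (Review): project_id=3 -> matches Phoenix
  - task 5 (Research): project_id=3 -> matches Phoenix
  - task 6 (Deploy): project_id=3 -> matches Phoenix
  - task 7 (Design): project_id=2 -> matches Helix
  - task 8 (Implement): project_id=3 -> matches Phoenix
  - task 9 (Train): project_id=NULL, no match -> dropped
So 1 of 9 rows is dropped.

SQL:
SELECT a.name, b.name AS project
FROM tasks a
INNER JOIN projects b ON a.project_id = b.id

Result:
name      | project
----------+--------
Plan      | Gamma  
Test      | Phoenix
Document  | Gamma  
Review    | Phoenix
Research  | Phoenix
Deploy    | Phoenix
Design    | Helix  
Implement | Phoenix


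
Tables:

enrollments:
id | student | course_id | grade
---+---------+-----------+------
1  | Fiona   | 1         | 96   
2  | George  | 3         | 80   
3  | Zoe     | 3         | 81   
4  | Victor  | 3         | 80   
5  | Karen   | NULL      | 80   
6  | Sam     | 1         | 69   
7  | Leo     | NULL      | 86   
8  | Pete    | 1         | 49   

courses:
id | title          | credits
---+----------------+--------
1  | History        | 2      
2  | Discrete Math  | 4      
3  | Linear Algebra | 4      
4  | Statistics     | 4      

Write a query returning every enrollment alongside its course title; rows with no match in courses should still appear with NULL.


LEFT JOIN keeps every row from enrollments (the left table); where course_id has no match in courses, the course columns become NULL. Walk through each enrollment:
  - enrollment 1 (Fiona): course_id=1 -> matches History
  - enrollment 2 (George): course_id=3 -> matches Linear Algebra
  - enrollment 3 (Zoe): course_id=3 -> matches Linear Algebra
  - enrollment 4 (Victor): course_id=3 -> matches Linear Algebra
  - enrollment 5 (Karen): course_id=NULL, no match -> kept with NULL
  - enrollment 6 (Sam): course_id=1 -> matches History
  - enrollment 7 (Leo): course_id=NULL, no match -> kept with NULL
  - enrollment 8 (Pete): course_id=1 -> matches History
All 8 rows appear; 2 have NULL course.

SQL:
SELECT a.student, b.title AS course
FROM enrollments a
LEFT JOIN courses b ON a.course_id = b.id

Result:
student | course        
--------+---------------
Fiona   | History       
George  | Linear Algebra
Zoe     | Linear Algebra
Victor  | Linear Algebra
Karen   | NULL          
Sam     | History       
Leo     | NULL          
Pete    | History       


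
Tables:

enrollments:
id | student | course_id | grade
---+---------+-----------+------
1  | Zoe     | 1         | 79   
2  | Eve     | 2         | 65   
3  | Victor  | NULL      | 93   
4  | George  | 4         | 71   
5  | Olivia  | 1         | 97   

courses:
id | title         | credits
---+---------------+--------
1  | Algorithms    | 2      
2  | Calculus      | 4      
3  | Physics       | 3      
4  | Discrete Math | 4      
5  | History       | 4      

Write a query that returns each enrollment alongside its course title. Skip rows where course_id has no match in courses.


INNER JOIN keeps only enrollments rows whose course_id matches an id in courses. Walk through each enrollment:
  - enrollment 1 (Zoe): course_id=1 -> matches Algorithms
  - enrollment 2 (Eve): course_id=2 -> matches Calculus
  - enrollment 3 (Victor): course_id=NULL, no match -> dropped
  - enrollment 4 (George): course_id=4 -> matches Discrete Math
  - enrollment 5 (Olivia): course_id=1 -> matches Algorithms
So 1 of 5 rows is dropped.

SQL:
SELECT a.student, b.title AS course
FROM enrollments a
INNER JOIN courses b ON a.course_id = b.id

Result:
student | course       
--------+--------------
Zoe     | Algorithms   
Eve     | Calculus     
George  | Discrete Math
Olivia  | Algorithms   


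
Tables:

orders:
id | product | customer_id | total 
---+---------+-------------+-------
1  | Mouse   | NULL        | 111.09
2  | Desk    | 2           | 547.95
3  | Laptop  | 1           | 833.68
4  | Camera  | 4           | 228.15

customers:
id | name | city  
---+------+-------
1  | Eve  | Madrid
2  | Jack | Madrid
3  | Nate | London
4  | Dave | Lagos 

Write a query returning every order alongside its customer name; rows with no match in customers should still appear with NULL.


LEFT JOIN keeps every row from orders (the left table); where customer_id has no match in customers, the customer columns become NULL. Walk through each order:
  - order 1 (Mouse): customer_id=NULL, no match -> kept with NULL
  - order 2 (Desk): customer_id=2 -> matches Jack
  - order 3 (Laptop): customer_id=1 -> matches Eve
  - order 4 (Camera): customer_id=4 -> matches Dave
All 4 rows appear; 1 has NULL customer.

SQL:
SELECT a.product, b.name AS customer
FROM orders a
LEFT JOIN customers b ON a.customer_id = b.id

Result:
product | customer
--------+---------
Mouse   | NULL    
Desk    | Jack    
Laptop  | Eve     
Camera  | Dave    


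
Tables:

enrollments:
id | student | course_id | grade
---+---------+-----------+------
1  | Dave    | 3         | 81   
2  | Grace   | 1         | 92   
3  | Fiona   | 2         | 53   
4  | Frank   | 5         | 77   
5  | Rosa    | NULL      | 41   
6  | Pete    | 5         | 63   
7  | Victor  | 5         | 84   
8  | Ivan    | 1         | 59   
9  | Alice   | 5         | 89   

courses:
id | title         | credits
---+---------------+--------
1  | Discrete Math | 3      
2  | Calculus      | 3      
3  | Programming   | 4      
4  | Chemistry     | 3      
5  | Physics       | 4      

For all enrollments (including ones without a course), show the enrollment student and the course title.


LEFT JOIN keeps every row from enrollments (the left table); where course_id has no match in courses, the course columns become NULL. Walk through each enrollment:
  - enrollment 1 (Dave): course_id=3 -> matches Programming
  - enrollment 2 (Grace): course_id=1 -> matches Discrete Math
  - enrollment 3 (Fiona): course_id=2 -> matches Calculus
  - enrollment 4 (Frank): course_id=5 -> matches Physics
  - enrollment 5 (Rosa): course_id=NULL, no match -> kept with NULL
  - enrollment 6 (Pete): course_id=5 -> matches Physics
  - enrollment 7 (Victor): course_id=5 -> matches Physics
  - enrollment 8 (Ivan): course_id=1 -> matches Discrete Math
  - enrollment 9 (Alice): course_id=5 -> matches Physics
All 9 rows appear; 1 has NULL course.

SQL:
SELECT a.student, b.title AS course
FROM enrollments a
LEFT JOIN courses b ON a.course_id = b.id

Result:
student | course       
--------+--------------
Dave    | Programming  
Grace   | Discrete Math
Fiona   | Calculus     
Frank   | Physics      
Rosa    | NULL         
Pete    | Physics      
Victor  | Physics      
Ivan    | Discrete Math
Alice   | Physics      


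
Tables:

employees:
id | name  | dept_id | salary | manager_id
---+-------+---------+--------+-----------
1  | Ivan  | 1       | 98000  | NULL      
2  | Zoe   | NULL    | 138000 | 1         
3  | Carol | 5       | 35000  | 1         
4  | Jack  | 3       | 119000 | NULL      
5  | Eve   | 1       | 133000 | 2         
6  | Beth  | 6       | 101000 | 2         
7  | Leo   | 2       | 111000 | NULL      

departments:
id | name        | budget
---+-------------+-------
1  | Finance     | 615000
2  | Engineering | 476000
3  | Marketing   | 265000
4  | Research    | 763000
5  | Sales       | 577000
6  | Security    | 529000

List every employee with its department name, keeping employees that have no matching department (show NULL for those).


LEFT JOIN keeps every row from employees (the left table); where dept_id has no match in departments, the department columns become NULL. Walk through each employee:
  - employee 1 (Ivan): dept_id=1 -> matches Finance
  - employee 2 (Zoe): dept_id=NULL, no match -> kept with NULL
  - employee 3 (Carol): dept_id=5 -> matches Sales
  - employee 4 (Jack): dept_id=3 -> matches Marketing
  - employee 5 (Eve): dept_id=1 -> matches Finance
  - employee 6 (Beth): dept_id=6 -> matches Security
  - employee 7 (Leo): dept_id=2 -> matches Engineering
All 7 rows appear; 1 has NULL department.

SQL:
SELECT a.name, b.name AS department
FROM employees a
LEFT JOIN departments b ON a.dept_id = b.id

Result:
name  | department 
------+------------
Ivan  | Finance    
Zoe   | NULL       
Carol | Sales      
Jack  | Marketing  
Eve   | Finance    
Beth  | Security   
Leo   | Engineering


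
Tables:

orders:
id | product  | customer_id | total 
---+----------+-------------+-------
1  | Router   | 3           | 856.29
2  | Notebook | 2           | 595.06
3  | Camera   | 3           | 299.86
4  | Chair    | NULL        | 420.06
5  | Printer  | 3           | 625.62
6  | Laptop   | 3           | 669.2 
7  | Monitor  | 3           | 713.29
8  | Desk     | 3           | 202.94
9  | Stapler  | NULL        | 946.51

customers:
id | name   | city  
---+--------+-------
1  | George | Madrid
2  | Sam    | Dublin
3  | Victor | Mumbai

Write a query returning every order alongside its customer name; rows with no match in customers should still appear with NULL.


LEFT JOIN keeps every row from orders (the left table); where customer_id has no match in customers, the customer columns become NULL. Walk through each order:
  - order 1 (Router): customer_id=3 -> matches Victor
  - order 2 (Notebook): customer_id=2 -> matches Sam
  - order 3 (Camera): customer_id=3 -> matches Victor
  - order 4 (Chair): customer_id=NULL, no match -> kept with NULL
  - order 5 (Printer): customer_id=3 -> matches Victor
  - order 6 (Laptop): customer_id=3 -> matches Victor
  - order 7 (Monitor): customer_id=3 -> matches Victor
  - order 8 (Desk): customer_id=3 -> matches Victor
  - order 9 (Stapler): customer_id=NULL, no match -> kept with NULL
All 9 rows appear; 2 have NULL customer.

SQL:
SELECT a.product, b.name AS customer
FROM orders a
LEFT JOIN customers b ON a.customer_id = b.id

Result:
product  | customer
---------+---------
Router   | Victor  
Notebook | Sam     
Camera   | Victor  
Chair    | NULL    
Printer  | Victor  
Laptop   | Victor  
Monitor  | Victor  
Desk     | Victor  
Stapler  | NULL    


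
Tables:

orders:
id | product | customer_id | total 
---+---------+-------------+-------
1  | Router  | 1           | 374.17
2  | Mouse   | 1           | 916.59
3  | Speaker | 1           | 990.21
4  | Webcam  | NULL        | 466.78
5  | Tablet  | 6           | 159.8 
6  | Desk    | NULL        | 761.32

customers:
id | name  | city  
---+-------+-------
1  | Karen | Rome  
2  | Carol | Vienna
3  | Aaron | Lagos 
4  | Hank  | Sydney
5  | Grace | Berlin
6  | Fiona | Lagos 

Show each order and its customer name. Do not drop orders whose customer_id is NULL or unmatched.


LEFT JOIN keeps every row from orders (the left table); where customer_id has no match in customers, the customer columns become NULL. Walk through each order:
  - order 1 (Router): customer_id=1 -> matches Karen
  - order 2 (Mouse): customer_id=1 -> matches Karen
  - order 3 (Speaker): customer_id=1 -> matches Karen
  - order 4 (Webcam): customer_id=NULL, no match -> kept with NULL
  - order 5 (Tablet): customer_id=6 -> matches Fiona
  - order 6 (Desk): customer_id=NULL, no match -> kept with NULL
All 6 rows appear; 2 have NULL customer.

SQL:
SELECT a.product, b.name AS customer
FROM orders a
LEFT JOIN customers b ON a.customer_id = b.id

Result:
product | customer
--------+---------
Router  | Karen   
Mouse   | Karen   
Speaker | Karen   
Webcam  | NULL    
Tablet  | Fiona   
Desk    | NULL    


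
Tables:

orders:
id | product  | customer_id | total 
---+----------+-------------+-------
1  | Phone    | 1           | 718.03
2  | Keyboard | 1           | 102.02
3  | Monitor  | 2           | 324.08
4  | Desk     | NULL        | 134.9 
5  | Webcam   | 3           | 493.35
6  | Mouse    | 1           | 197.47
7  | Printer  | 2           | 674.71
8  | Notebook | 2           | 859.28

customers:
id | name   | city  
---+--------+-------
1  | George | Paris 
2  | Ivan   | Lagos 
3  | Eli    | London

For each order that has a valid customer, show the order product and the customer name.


INNER JOIN keeps only orders rows whose customer_id matches an id in customers. Walk through each order:
  - order 1 (Phone): customer_id=1 -> matches George
  - order 2 (Keyboard): customer_id=1 -> matches George
  - order 3 (Monitor): customer_id=2 -> matches Ivan
  - order 4 (Desk): customer_id=NULL, no match -> dropped
  - order 5 (Webcam): customer_id=3 -> matches Eli
  - order 6 (Mouse): customer_id=1 -> matches George
  - order 7 (Printer): customer_id=2 -> matches Ivan
  - order 8 (Notebook): customer_id=2 -> matches Ivan
So 1 of 8 rows is dropped.

SQL:
SELECT a.product, b.name AS customer
FROM orders a
INNER JOIN customers b ON a.customer_id = b.id

Result:
product  | customer
---------+---------
Phone    | George  
Keyboard | George  
Monitor  | Ivan    
Webcam   | Eli     
Mouse    | George  
Printer  | Ivan    
Notebook | Ivan    


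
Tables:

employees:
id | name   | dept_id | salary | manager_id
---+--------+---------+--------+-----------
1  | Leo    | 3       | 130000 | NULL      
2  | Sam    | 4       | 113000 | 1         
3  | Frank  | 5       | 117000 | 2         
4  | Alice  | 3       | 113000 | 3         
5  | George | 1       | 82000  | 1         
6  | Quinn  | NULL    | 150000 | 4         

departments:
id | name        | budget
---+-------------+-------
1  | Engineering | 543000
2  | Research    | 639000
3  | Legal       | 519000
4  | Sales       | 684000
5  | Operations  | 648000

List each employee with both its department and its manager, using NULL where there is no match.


Two LEFT JOINs from the same base table employees: one to departments via dept_id, one to employees itself via manager_id. Both are LEFT so every employee is preserved.
Match against departments:
  - employee 1 (Leo): dept_id=3 -> matches Legal
  - employee 2 (Sam): dept_id=4 -> matches Sales
  - employee 3 (Frank): dept_id=5 -> matches Operations
  - employee 4 (Alice): dept_id=3 -> matches Legal
  - employee 5 (George): dept_id=1 -> matches Engineering
  - employee 6 (Quinn): dept_id=NULL, no match -> kept with NULL
Match against employees (self):
  - employee 1 (Leo): manager_id=NULL -> NULL
  - employee 2 (Sam): manager_id=1 -> Leo
  - employee 3 (Frank): manager_id=2 -> Sam
  - employee 4 (Alice): manager_id=3 -> Frank
  - employee 5 (George): manager_id=1 -> Leo
  - employee 6 (Quinn): manager_id=4 -> Alice

SQL:
SELECT a.name, b.name AS department, c.name AS manager
FROM employees a
LEFT JOIN departments b ON a.dept_id = b.id
LEFT JOIN employees c ON a.manager_id = c.id

Result:
name   | department  | manager
-------+-------------+--------
Leo    | Legal       | NULL   
Sam    | Sales       | Leo    
Frank  | Operations  | Sam    
Alice  | Legal       | Frank  
George | Engineering | Leo    
Quinn  | NULL        | Alice  


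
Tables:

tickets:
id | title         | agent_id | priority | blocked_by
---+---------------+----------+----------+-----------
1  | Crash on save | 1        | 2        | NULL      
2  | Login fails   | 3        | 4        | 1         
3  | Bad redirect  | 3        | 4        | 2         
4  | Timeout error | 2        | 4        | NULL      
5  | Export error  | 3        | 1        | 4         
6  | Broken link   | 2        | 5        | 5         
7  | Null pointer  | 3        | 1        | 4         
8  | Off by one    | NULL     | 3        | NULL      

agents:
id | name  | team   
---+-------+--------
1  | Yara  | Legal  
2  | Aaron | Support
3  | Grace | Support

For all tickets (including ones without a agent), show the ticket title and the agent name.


LEFT JOIN keeps every row from tickets (the left table); where agent_id has no match in agents, the agent columns become NULL. Walk through each ticket:
  - ticket 1 (Crash on save): agent_id=1 -> matches Yara
  - ticket 2 (Login fails): agent_id=3 -> matches Grace
  - ticket 3 (Bad redirect): agent_id=3 -> matches Grace
  - ticket 4 (Timeout error): agent_id=2 -> matches Aaron
  - ticket 5 (Export error): agent_id=3 -> matches Grace
  - ticket 6 (Broken link): agent_id=2 -> matches Aaron
  - ticket 7 (Null pointer): agent_id=3 -> matches Grace
  - ticket 8 (Off by one): agent_id=NULL, no match -> kept with NULL
All 8 rows appear; 1 has NULL agent.

SQL:
SELECT a.title, b.name AS agent
FROM tickets a
LEFT JOIN agents b ON a.agent_id = b.id

Result:
title         | agent
--------------+------
Crash on save | Yara 
Login fails   | Grace
Bad redirect  | Grace
Timeout error | Aaron
Export error  | Grace
Broken link   | Aaron
Null pointer  | Grace
Off by one    | NULL 


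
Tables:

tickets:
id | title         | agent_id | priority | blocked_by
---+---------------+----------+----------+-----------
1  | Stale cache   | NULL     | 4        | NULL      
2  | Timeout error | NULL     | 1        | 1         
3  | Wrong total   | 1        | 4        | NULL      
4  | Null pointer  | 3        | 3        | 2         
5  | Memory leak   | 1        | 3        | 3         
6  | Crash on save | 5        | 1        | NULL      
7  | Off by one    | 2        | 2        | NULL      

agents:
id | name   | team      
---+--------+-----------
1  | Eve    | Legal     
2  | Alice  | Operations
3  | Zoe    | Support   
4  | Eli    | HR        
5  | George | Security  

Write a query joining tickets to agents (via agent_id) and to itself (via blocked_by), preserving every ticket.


Two LEFT JOINs from the same base table tickets: one to agents via agent_id, one to tickets itself via blocked_by. Both are LEFT so every ticket is preserved.
Match against agents:
  - ticket 1 (Stale cache): agent_id=NULL, no match -> kept with NULL
  - ticket 2 (Timeout error): agent_id=NULL, no match -> kept with NULL
  - ticket 3 (Wrong total): agent_id=1 -> matches Eve
  - ticket 4 (Null pointer): agent_id=3 -> matches Zoe
  - ticket 5 (Memory leak): agent_id=1 -> matches Eve
  - ticket 6 (Crash on save): agent_id=5 -> matches George
  - ticket 7 (Off by one): agent_id=2 -> matches Alice
Match against tickets (self):
  - ticket 1 (Stale cache): blocked_by=NULL -> NULL
  - ticket 2 (Timeout error): blocked_by=1 -> Stale cache
  - ticket 3 (Wrong total): blocked_by=NULL -> NULL
  - ticket 4 (Null pointer): blocked_by=2 -> Timeout error
  - ticket 5 (Memory leak): blocked_by=3 -> Wrong total
  - ticket 6 (Crash on save): blocked_by=NULL -> NULL
  - ticket 7 (Off by one): blocked_by=NULL -> NULL

SQL:
SELECT a.title, b.name AS agent, c.title AS blocked_by
FROM tickets a
LEFT JOIN agents b ON a.agent_id = b.id
LEFT JOIN tickets c ON a.blocked_by = c.id

Result:
title         | agent  | blocked_by   
--------------+--------+--------------
Stale cache   | NULL   | NULL         
Timeout error | NULL   | Stale cache  
Wrong total   | Eve    | NULL         
Null pointer  | Zoe    | Timeout error
Memory leak   | Eve    | Wrong total  
Crash on save | George | NULL         
Off by one    | Alice  | NULL         


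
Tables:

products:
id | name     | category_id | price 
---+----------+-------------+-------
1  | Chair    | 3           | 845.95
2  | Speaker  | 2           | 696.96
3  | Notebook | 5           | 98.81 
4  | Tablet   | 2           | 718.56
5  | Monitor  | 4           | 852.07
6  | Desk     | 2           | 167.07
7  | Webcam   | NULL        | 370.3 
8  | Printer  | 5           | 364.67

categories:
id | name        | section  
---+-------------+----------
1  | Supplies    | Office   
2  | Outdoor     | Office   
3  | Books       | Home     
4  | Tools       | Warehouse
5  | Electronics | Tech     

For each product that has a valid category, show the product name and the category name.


INNER JOIN keeps only products rows whose category_id matches an id in categories. Walk through each product:
  - product 1 (Chair): category_id=3 -> matches Books
  - product 2 (Speaker): category_id=2 -> matches Outdoor
  - product 3 (Notebook): category_id=5 -> matches Electronics
  - product 4 (Tablet): category_id=2 -> matches Outdoor
  - product 5 (Monitor): category_id=4 -> matches Tools
  - product 6 (Desk): category_id=2 -> matches Outdoor
  - product 7 (Webcam): category_id=NULL, no match -> dropped
  - product 8 (Printer): category_id=5 -> matches Electronics
So 1 of 8 rows is dropped.

SQL:
SELECT a.name, b.name AS category
FROM products a
INNER JOIN categories b ON a.category_id = b.id

Result:
name     | category   
---------+------------
Chair    | Books      
Speaker  | Outdoor    
Notebook | Electronics
Tablet   | Outdoor    
Monitor  | Tools      
Desk     | Outdoor    
Printer  | Electronics


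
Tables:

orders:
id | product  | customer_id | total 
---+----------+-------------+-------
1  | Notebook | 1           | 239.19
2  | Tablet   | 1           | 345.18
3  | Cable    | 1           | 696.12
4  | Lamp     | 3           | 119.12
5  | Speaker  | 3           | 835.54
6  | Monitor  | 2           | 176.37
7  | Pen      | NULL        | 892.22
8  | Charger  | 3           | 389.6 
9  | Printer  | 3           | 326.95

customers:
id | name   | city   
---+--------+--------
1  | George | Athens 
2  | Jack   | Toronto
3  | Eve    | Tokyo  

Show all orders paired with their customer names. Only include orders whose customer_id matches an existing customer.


INNER JOIN keeps only orders rows whose customer_id matches an id in customers. Walk through each order:
  - order 1 (Notebook): customer_id=1 -> matches George
  - order 2 (Tablet): customer_id=1 -> matches George
  - order 3 (Cable): customer_id=1 -> matches George
  - order 4 (Lamp): customer_id=3 -> matches Eve
  - order 5 (Speaker): customer_id=3 -> matches Eve
  - order 6 (Monitor): customer_id=2 -> matches Jack
  - order 7 (Pen): customer_id=NULL, no match -> dropped
  - order 8 (Charger): customer_id=3 -> matches Eve
  - order 9 (Printer): customer_id=3 -> matches Eve
So 1 of 9 rows is dropped.

SQL:
SELECT a.product, b.name AS customer
FROM orders a
INNER JOIN customers b ON a.customer_id = b.id

Result:
product  | customer
---------+---------
Notebook | George  
Tablet   | George  
Cable    | George  
Lamp     | Eve     
Speaker  | Eve     
Monitor  | Jack    
Charger  | Eve     
Printer  | Eve     
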